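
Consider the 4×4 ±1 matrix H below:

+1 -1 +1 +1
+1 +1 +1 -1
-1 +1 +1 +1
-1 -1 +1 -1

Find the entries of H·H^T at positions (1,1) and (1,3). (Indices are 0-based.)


Row 1 of H: [1, 1, 1, -1].
Row 3 of H: [-1, -1, 1, -1].
(H·H^T)[1][1] = Σ_j H[1][j]·H[1][j] = (1)² + (1)² + (1)² + (-1)² = 1 + 1 + 1 + 1 = 4.
(H·H^T)[1][3] = Σ_j H[1][j]·H[3][j] = (1)·(-1) + (1)·(-1) + (1)·(1) + (-1)·(-1) = -1 + -1 + 1 + 1 = 0.
So rows 1 and 3 are orthogonal; the diagonal entry equals n = 4.

(1,1) entry = 4; (1,3) entry = 0.


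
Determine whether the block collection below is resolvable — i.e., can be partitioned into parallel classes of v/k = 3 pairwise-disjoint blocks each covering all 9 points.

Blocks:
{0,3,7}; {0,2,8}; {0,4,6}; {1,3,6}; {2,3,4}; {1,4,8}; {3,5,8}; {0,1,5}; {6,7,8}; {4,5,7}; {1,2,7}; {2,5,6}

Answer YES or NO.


v = 9, block size k = 3, number of blocks = 12.
For resolvability, blocks must partition into parallel classes of size v/k = 3.
Total blocks must therefore be a multiple of 3: 12 = 3·4 + 0 ⇒ divisible ✓.
Greedy packing gives 4 candidate class(es). Each should be a full parallel class (size 3, covers all 9 points).
  Class 1 (3 blocks): {0,3,7}; {1,4,8}; {2,5,6}. Points covered: [0, 1, 2, 3, 4, 5, 6, 7, 8].
  Class 2 (3 blocks): {0,2,8}; {1,3,6}; {4,5,7}. Points covered: [0, 1, 2, 3, 4, 5, 6, 7, 8].
  Class 3 (3 blocks): {0,4,6}; {3,5,8}; {1,2,7}. Points covered: [0, 1, 2, 3, 4, 5, 6, 7, 8].
  Class 4 (3 blocks): {2,3,4}; {0,1,5}; {6,7,8}. Points covered: [0, 1, 2, 3, 4, 5, 6, 7, 8].
All classes full (size 3)? YES. All classes cover every point? YES.
Resolvable? YES.

YES


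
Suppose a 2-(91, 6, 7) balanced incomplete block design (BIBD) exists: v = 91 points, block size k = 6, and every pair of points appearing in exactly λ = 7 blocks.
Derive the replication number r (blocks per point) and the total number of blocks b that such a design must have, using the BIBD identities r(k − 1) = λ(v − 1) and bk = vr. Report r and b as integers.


Any 2-(v, k, λ) BIBD satisfies two necessary conditions:
  (i)  Each point sits in r blocks, and counting incidences through any fixed point gives r(k − 1) = λ(v − 1), so r = λ(v − 1)/(k − 1).
  (ii) Total incidences bk = vr, so b = vr/k.
Step 1: r = λ(v − 1)/(k − 1) = 7·(91 − 1)/(6 − 1) = 7·90/5 = 630/5 = 126.
Step 2: b = vr/k = 91·126/6 = 11466/6 = 1911.
Check integrality: r = 126 ∈ Z ✓, b = 1911 ∈ Z ✓.
(These identities are necessary conditions: they determine r and b for any design with these parameters, but do not by themselves prove that one exists.)

r = 126, b = 1911.


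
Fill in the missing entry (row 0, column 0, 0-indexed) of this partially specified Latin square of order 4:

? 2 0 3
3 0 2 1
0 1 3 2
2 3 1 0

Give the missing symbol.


Row 0 contains symbols [0, 2, 3] — missing [1].
Column 0 contains symbols [0, 2, 3] — missing [1].
The missing symbol must appear in both missing sets; intersection = [1].
Therefore the hidden value is 1.

Missing value = 1.


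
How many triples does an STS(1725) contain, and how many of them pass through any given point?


An STS(v) is a 2-(v, 3, 1) BIBD: block size k = 3, λ = 1.
Replication: r(k − 1) = λ(v − 1) ⇒ r·2 = 1725 − 1 = 1724 ⇒ r = 862.
Block count: bk = vr ⇒ b·3 = 1725·862 = 1486950 ⇒ b = 495650.
(Check via b = v(v − 1)/6 = 1725·1724/6 = 2973900/6 = 495650.)

r = 862, b = 495650.


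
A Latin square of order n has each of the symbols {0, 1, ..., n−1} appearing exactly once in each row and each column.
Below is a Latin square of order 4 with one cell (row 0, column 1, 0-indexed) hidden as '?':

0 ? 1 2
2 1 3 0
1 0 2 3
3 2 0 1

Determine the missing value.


Row 0 contains symbols [0, 1, 2] — missing [3].
Column 1 contains symbols [0, 1, 2] — missing [3].
The missing symbol must appear in both missing sets; intersection = [3].
Therefore the hidden value is 3.

Missing value = 3.


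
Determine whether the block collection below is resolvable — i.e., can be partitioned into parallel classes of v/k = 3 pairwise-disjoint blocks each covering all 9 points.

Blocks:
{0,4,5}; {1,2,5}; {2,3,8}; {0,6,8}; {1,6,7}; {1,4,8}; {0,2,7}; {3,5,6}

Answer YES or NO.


v = 9, block size k = 3, number of blocks = 8.
For resolvability, blocks must partition into parallel classes of size v/k = 3.
Total blocks must therefore be a multiple of 3: 8 = 3·2 + 2 ⇒ not divisible ✗.
Resolvable? NO.

NO


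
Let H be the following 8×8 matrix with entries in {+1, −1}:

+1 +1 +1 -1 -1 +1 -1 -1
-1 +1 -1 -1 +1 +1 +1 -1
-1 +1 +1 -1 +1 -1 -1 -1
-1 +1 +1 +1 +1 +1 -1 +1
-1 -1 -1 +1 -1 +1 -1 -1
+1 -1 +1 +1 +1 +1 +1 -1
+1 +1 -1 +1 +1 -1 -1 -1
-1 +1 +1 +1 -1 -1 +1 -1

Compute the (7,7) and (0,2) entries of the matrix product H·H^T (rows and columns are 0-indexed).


Row 0 of H: [1, 1, 1, -1, -1, 1, -1, -1].
Row 2 of H: [-1, 1, 1, -1, 1, -1, -1, -1].
Row 7 of H: [-1, 1, 1, 1, -1, -1, 1, -1].
(H·H^T)[7][7] = Σ_j H[7][j]·H[7][j] = (-1)² + (1)² + (1)² + (1)² + (-1)² + (-1)² + (1)² + (-1)² = 1 + 1 + 1 + 1 + 1 + 1 + 1 + 1 = 8.
(H·H^T)[0][2] = Σ_j H[0][j]·H[2][j] = (1)·(-1) + (1)·(1) + (1)·(1) + (-1)·(-1) + (-1)·(1) + (1)·(-1) + (-1)·(-1) + (-1)·(-1) = -1 + 1 + 1 + 1 + -1 + -1 + 1 + 1 = 2.
Rows 0 and 2 are not orthogonal (dot product = 2 ≠ 0), so H is not a Hadamard matrix.

(7,7) entry = 8; (0,2) entry = 2.


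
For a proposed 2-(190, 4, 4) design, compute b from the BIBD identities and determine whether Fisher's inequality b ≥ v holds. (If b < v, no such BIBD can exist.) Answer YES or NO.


r = λ(v − 1)/(k − 1) = 4·189/3 = 252.
b = vr/k = 190·252/4 = 11970.
Fisher's inequality: b ≥ v ⇔ 11970 ≥ 190? YES.

YES


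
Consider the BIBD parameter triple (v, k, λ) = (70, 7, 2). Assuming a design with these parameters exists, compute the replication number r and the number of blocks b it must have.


Any 2-(v, k, λ) BIBD satisfies two necessary conditions:
  (i)  Each point sits in r blocks, and counting incidences through any fixed point gives r(k − 1) = λ(v − 1), so r = λ(v − 1)/(k − 1).
  (ii) Total incidences bk = vr, so b = vr/k.
Step 1: r = λ(v − 1)/(k − 1) = 2·(70 − 1)/(7 − 1) = 2·69/6 = 138/6 = 23.
Step 2: b = vr/k = 70·23/7 = 1610/7 = 230.
Check integrality: r = 23 ∈ Z ✓, b = 230 ∈ Z ✓.
(These identities are necessary conditions: they determine r and b for any design with these parameters, but do not by themselves prove that one exists.)

r = 23, b = 230.


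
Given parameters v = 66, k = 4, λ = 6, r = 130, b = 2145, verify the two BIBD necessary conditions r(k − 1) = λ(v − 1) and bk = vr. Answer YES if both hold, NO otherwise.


Condition (i): r(k − 1) = 130·3 = 390; λ(v − 1) = 6·65 = 390. Match? YES.
Condition (ii): bk = 2145·4 = 8580; vr = 66·130 = 8580. Match? YES.
Both conditions hold? YES.

YES


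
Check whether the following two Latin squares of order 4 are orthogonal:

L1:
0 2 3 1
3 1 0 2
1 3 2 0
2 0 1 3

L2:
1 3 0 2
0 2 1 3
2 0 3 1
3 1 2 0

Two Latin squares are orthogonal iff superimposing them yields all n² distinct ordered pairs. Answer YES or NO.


Form the n² = 16 superimposed pairs (L1[i][j], L2[i][j]), row by row (rows and columns indexed from 0):
row 0: (0,1) (2,3) (3,0) (1,2)
row 1: (3,0) (1,2) (0,1) (2,3)
row 2: (1,2) (3,0) (2,3) (0,1)
row 3: (2,3) (0,1) (1,2) (3,0)
Orthogonality requires all 16 pairs distinct.
But the pair (3,0) repeats: cell (0,2) has L1 = 3, L2 = 0, and cell (1,0) has L1 = 3, L2 = 0.
A repeated pair means some other pair never occurs (only 4 distinct pairs out of 16), so the squares are not orthogonal.
Conclusion: NO.

NO


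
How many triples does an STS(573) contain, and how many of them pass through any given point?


An STS(v) is a 2-(v, 3, 1) BIBD: block size k = 3, λ = 1.
Replication: r(k − 1) = λ(v − 1) ⇒ r·2 = 573 − 1 = 572 ⇒ r = 286.
Block count: b = v(v − 1)/6 = 573·572/6 = 327756/6 = 54626.
(Check via bk = vr: 54626·3 = 163878 = 573·286 = 163878 ✓.)

r = 286, b = 54626.


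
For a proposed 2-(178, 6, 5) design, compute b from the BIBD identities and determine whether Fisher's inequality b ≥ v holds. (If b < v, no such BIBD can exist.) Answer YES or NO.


r = λ(v − 1)/(k − 1) = 5·177/5 = 177.
b = vr/k = 178·177/6 = 5251.
Fisher's inequality: b ≥ v ⇔ 5251 ≥ 178? YES.

YES


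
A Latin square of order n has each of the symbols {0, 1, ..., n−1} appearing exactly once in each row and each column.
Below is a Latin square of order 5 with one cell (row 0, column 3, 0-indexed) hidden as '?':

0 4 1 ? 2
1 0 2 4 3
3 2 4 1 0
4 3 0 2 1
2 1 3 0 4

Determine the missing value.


Row 0 contains symbols [0, 1, 2, 4] — missing [3].
Column 3 contains symbols [0, 1, 2, 4] — missing [3].
The missing symbol must appear in both missing sets; intersection = [3].
Therefore the hidden value is 3.

Missing value = 3.


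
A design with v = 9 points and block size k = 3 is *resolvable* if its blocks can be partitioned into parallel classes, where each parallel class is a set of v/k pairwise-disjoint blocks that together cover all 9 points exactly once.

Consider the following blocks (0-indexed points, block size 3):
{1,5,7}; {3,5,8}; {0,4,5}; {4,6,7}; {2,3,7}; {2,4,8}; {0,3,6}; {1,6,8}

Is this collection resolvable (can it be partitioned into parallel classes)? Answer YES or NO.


v = 9, block size k = 3, number of blocks = 8.
For resolvability, blocks must partition into parallel classes of size v/k = 3.
Total blocks must therefore be a multiple of 3: 8 = 3·2 + 2 ⇒ not divisible ✗.
Resolvable? NO.

NO


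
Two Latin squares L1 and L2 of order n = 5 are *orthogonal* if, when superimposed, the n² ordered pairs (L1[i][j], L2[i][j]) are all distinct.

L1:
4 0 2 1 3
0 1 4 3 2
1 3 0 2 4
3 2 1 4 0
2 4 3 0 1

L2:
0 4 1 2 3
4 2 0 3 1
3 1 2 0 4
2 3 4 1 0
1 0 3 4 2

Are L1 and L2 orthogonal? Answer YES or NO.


Form the n² = 25 superimposed pairs (L1[i][j], L2[i][j]), row by row (rows and columns indexed from 0):
row 0: (4,0) (0,4) (2,1) (1,2) (3,3)
row 1: (0,4) (1,2) (4,0) (3,3) (2,1)
row 2: (1,3) (3,1) (0,2) (2,0) (4,4)
row 3: (3,2) (2,3) (1,4) (4,1) (0,0)
row 4: (2,1) (4,0) (3,3) (0,4) (1,2)
Orthogonality requires all 25 pairs distinct.
But the pair (0,4) repeats: cell (0,1) has L1 = 0, L2 = 4, and cell (1,0) has L1 = 0, L2 = 4.
A repeated pair means some other pair never occurs (only 15 distinct pairs out of 25), so the squares are not orthogonal.
Conclusion: NO.

NO


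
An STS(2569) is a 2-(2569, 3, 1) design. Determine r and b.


An STS(v) is a 2-(v, 3, 1) BIBD: block size k = 3, λ = 1.
Replication: r(k − 1) = λ(v − 1) ⇒ r·2 = 2569 − 1 = 2568 ⇒ r = 1284.
Block count: b = v(v − 1)/6 = 2569·2568/6 = 6597192/6 = 1099532.
(Check via bk = vr: 1099532·3 = 3298596 = 2569·1284 = 3298596 ✓.)

r = 1284, b = 1099532.


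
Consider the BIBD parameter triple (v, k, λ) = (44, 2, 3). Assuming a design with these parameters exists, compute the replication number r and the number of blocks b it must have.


Any 2-(v, k, λ) BIBD satisfies two necessary conditions:
  (i)  Each point sits in r blocks, and counting incidences through any fixed point gives r(k − 1) = λ(v − 1), so r = λ(v − 1)/(k − 1).
  (ii) Total incidences bk = vr, so b = vr/k.
Step 1: r = λ(v − 1)/(k − 1) = 3·(44 − 1)/(2 − 1) = 3·43/1 = 129/1 = 129.
Step 2: b = vr/k = 44·129/2 = 5676/2 = 2838.
Check integrality: r = 129 ∈ Z ✓, b = 2838 ∈ Z ✓.
(These identities are necessary conditions: they determine r and b for any design with these parameters, but do not by themselves prove that one exists.)

r = 129, b = 2838.


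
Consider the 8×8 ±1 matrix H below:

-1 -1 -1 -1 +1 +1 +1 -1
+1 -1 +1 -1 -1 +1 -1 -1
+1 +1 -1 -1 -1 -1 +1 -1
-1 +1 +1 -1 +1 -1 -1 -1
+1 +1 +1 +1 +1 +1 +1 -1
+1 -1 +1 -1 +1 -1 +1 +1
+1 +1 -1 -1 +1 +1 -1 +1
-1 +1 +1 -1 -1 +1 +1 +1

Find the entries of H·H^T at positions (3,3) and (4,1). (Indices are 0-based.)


Row 1 of H: [1, -1, 1, -1, -1, 1, -1, -1].
Row 3 of H: [-1, 1, 1, -1, 1, -1, -1, -1].
Row 4 of H: [1, 1, 1, 1, 1, 1, 1, -1].
(H·H^T)[3][3] = Σ_j H[3][j]·H[3][j] = (-1)² + (1)² + (1)² + (-1)² + (1)² + (-1)² + (-1)² + (-1)² = 1 + 1 + 1 + 1 + 1 + 1 + 1 + 1 = 8.
(H·H^T)[4][1] = Σ_j H[4][j]·H[1][j] = (1)·(1) + (1)·(-1) + (1)·(1) + (1)·(-1) + (1)·(-1) + (1)·(1) + (1)·(-1) + (-1)·(-1) = 1 + -1 + 1 + -1 + -1 + 1 + -1 + 1 = 0.
So rows 4 and 1 are orthogonal; the diagonal entry equals n = 8.

(3,3) entry = 8; (4,1) entry = 0.


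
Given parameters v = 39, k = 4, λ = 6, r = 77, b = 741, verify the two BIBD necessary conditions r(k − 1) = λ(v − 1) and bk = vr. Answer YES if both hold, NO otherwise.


Condition (i): r(k − 1) = 77·3 = 231; λ(v − 1) = 6·38 = 228. Match? NO.
Condition (ii): bk = 741·4 = 2964; vr = 39·77 = 3003. Match? NO.
Both conditions hold? NO.

NO


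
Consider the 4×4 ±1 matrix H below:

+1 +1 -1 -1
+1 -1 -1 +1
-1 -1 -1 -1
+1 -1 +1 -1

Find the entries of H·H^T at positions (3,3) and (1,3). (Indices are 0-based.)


Row 1 of H: [1, -1, -1, 1].
Row 3 of H: [1, -1, 1, -1].
(H·H^T)[3][3] = Σ_j H[3][j]·H[3][j] = (1)² + (-1)² + (1)² + (-1)² = 1 + 1 + 1 + 1 = 4.
(H·H^T)[1][3] = Σ_j H[1][j]·H[3][j] = (1)·(1) + (-1)·(-1) + (-1)·(1) + (1)·(-1) = 1 + 1 + -1 + -1 = 0.
So rows 1 and 3 are orthogonal; the diagonal entry equals n = 4.

(3,3) entry = 4; (1,3) entry = 0.


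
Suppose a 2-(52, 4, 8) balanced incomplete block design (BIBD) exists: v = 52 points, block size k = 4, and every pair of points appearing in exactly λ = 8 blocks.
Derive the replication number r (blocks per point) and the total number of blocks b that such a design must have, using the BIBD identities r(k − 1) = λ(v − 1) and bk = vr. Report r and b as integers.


Any 2-(v, k, λ) BIBD satisfies two necessary conditions:
  (i)  Each point sits in r blocks, and counting incidences through any fixed point gives r(k − 1) = λ(v − 1), so r = λ(v − 1)/(k − 1).
  (ii) Total incidences bk = vr, so b = vr/k.
Step 1: r = λ(v − 1)/(k − 1) = 8·(52 − 1)/(4 − 1) = 8·51/3 = 408/3 = 136.
Step 2: b = vr/k = 52·136/4 = 7072/4 = 1768.
Check integrality: r = 136 ∈ Z ✓, b = 1768 ∈ Z ✓.
(These identities are necessary conditions: they determine r and b for any design with these parameters, but do not by themselves prove that one exists.)

r = 136, b = 1768.


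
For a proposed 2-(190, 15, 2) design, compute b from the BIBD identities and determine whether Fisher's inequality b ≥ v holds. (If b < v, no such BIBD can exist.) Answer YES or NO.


b = λv(v − 1)/(k(k − 1)) = 2·190·189/(15·14) = 71820/210 = 342.
Compare with v = 190: b ≥ v, so Fisher's inequality holds.

YES


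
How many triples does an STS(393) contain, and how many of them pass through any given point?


An STS(v) is a 2-(v, 3, 1) BIBD: block size k = 3, λ = 1.
Replication: r(k − 1) = λ(v − 1) ⇒ r·2 = 393 − 1 = 392 ⇒ r = 196.
Block count: bk = vr ⇒ b·3 = 393·196 = 77028 ⇒ b = 25676.

r = 196, b = 25676.


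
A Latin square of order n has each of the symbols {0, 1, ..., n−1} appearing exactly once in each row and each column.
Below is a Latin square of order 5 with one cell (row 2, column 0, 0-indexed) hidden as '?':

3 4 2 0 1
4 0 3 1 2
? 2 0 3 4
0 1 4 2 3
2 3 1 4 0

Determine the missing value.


Row 2 contains symbols [0, 2, 3, 4] — missing [1].
Column 0 contains symbols [0, 2, 3, 4] — missing [1].
The missing symbol must appear in both missing sets; intersection = [1].
Therefore the hidden value is 1.

Missing value = 1.


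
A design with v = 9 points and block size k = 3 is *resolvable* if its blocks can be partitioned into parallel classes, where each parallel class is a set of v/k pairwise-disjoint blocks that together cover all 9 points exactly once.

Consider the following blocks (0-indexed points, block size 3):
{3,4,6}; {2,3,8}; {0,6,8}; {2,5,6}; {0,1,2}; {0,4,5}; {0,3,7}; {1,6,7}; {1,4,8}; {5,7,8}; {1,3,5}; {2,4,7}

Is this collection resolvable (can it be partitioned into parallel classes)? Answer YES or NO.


v = 9, block size k = 3, number of blocks = 12.
For resolvability, blocks must partition into parallel classes of size v/k = 3.
Total blocks must therefore be a multiple of 3: 12 = 3·4 + 0 ⇒ divisible ✓.
Greedy packing gives 4 candidate class(es). Each should be a full parallel class (size 3, covers all 9 points).
  Class 1 (3 blocks): {3,4,6}; {0,1,2}; {5,7,8}. Points covered: [0, 1, 2, 3, 4, 5, 6, 7, 8].
  Class 2 (3 blocks): {2,3,8}; {0,4,5}; {1,6,7}. Points covered: [0, 1, 2, 3, 4, 5, 6, 7, 8].
  Class 3 (3 blocks): {0,6,8}; {1,3,5}; {2,4,7}. Points covered: [0, 1, 2, 3, 4, 5, 6, 7, 8].
  Class 4 (3 blocks): {2,5,6}; {0,3,7}; {1,4,8}. Points covered: [0, 1, 2, 3, 4, 5, 6, 7, 8].
All classes full (size 3)? YES. All classes cover every point? YES.
Resolvable? YES.

YES


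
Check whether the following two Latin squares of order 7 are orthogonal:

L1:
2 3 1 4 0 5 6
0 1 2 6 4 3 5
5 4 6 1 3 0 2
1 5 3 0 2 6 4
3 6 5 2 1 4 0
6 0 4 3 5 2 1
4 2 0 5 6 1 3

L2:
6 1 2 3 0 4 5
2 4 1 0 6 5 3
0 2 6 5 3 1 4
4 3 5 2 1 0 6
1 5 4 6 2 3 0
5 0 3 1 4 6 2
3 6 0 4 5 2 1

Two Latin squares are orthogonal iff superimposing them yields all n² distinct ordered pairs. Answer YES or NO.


Form the n² = 49 superimposed pairs (L1[i][j], L2[i][j]), row by row (rows and columns indexed from 0):
row 0: (2,6) (3,1) (1,2) (4,3) (0,0) (5,4) (6,5)
row 1: (0,2) (1,4) (2,1) (6,0) (4,6) (3,5) (5,3)
row 2: (5,0) (4,2) (6,6) (1,5) (3,3) (0,1) (2,4)
row 3: (1,4) (5,3) (3,5) (0,2) (2,1) (6,0) (4,6)
row 4: (3,1) (6,5) (5,4) (2,6) (1,2) (4,3) (0,0)
row 5: (6,5) (0,0) (4,3) (3,1) (5,4) (2,6) (1,2)
row 6: (4,3) (2,6) (0,0) (5,4) (6,5) (1,2) (3,1)
Orthogonality requires all 49 pairs distinct.
But the pair (1,4) repeats: cell (1,1) has L1 = 1, L2 = 4, and cell (3,0) has L1 = 1, L2 = 4.
A repeated pair means some other pair never occurs (only 21 distinct pairs out of 49), so the squares are not orthogonal.
Conclusion: NO.

NO


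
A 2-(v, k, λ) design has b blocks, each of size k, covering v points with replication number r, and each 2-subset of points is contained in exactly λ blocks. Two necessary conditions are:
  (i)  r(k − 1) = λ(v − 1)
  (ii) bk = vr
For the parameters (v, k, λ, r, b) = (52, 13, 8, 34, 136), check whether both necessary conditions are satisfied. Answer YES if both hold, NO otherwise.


Condition (i): r(k − 1) = 34·12 = 408; λ(v − 1) = 8·51 = 408. Match? YES.
Condition (ii): bk = 136·13 = 1768; vr = 52·34 = 1768. Match? YES.
Both conditions hold? YES.

YES


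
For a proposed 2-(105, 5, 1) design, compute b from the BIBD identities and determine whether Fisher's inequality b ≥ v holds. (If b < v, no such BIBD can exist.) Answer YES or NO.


b = λv(v − 1)/(k(k − 1)) = 1·105·104/(5·4) = 10920/20 = 546.
Compare with v = 105: b ≥ v, so Fisher's inequality holds.

YES


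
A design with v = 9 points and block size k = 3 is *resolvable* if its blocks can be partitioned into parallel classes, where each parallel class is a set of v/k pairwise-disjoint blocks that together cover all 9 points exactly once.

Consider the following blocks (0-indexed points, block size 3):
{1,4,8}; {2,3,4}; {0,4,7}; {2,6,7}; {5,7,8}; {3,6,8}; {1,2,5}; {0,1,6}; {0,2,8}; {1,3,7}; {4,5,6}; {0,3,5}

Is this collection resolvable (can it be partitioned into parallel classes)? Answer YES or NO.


v = 9, block size k = 3, number of blocks = 12.
For resolvability, blocks must partition into parallel classes of size v/k = 3.
Total blocks must therefore be a multiple of 3: 12 = 3·4 + 0 ⇒ divisible ✓.
Greedy packing gives 4 candidate class(es). Each should be a full parallel class (size 3, covers all 9 points).
  Class 1 (3 blocks): {1,4,8}; {2,6,7}; {0,3,5}. Points covered: [0, 1, 2, 3, 4, 5, 6, 7, 8].
  Class 2 (3 blocks): {2,3,4}; {5,7,8}; {0,1,6}. Points covered: [0, 1, 2, 3, 4, 5, 6, 7, 8].
  Class 3 (3 blocks): {0,4,7}; {3,6,8}; {1,2,5}. Points covered: [0, 1, 2, 3, 4, 5, 6, 7, 8].
  Class 4 (3 blocks): {0,2,8}; {1,3,7}; {4,5,6}. Points covered: [0, 1, 2, 3, 4, 5, 6, 7, 8].
All classes full (size 3)? YES. All classes cover every point? YES.
Resolvable? YES.

YES


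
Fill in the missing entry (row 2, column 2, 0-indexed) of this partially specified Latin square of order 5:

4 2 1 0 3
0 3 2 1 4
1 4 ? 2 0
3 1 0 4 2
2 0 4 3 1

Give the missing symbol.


Row 2 contains symbols [0, 1, 2, 4] — missing [3].
Column 2 contains symbols [0, 1, 2, 4] — missing [3].
The missing symbol must appear in both missing sets; intersection = [3].
Therefore the hidden value is 3.

Missing value = 3.


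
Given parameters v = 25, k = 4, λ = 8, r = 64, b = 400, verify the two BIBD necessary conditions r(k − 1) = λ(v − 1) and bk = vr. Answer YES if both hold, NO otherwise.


Condition (i): r(k − 1) = 64·3 = 192; λ(v − 1) = 8·24 = 192. Match? YES.
Condition (ii): bk = 400·4 = 1600; vr = 25·64 = 1600. Match? YES.
Both conditions hold? YES.

YES


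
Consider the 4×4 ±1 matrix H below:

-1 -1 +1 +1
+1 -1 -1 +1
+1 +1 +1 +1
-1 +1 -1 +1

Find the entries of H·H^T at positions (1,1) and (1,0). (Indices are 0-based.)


Row 0 of H: [-1, -1, 1, 1].
Row 1 of H: [1, -1, -1, 1].
(H·H^T)[1][1] = Σ_j H[1][j]·H[1][j] = (1)² + (-1)² + (-1)² + (1)² = 1 + 1 + 1 + 1 = 4.
(H·H^T)[1][0] = Σ_j H[1][j]·H[0][j] = (1)·(-1) + (-1)·(-1) + (-1)·(1) + (1)·(1) = -1 + 1 + -1 + 1 = 0.
So rows 1 and 0 are orthogonal; the diagonal entry equals n = 4.

(1,1) entry = 4; (1,0) entry = 0.


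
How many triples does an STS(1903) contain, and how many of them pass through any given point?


An STS(v) is a 2-(v, 3, 1) BIBD: block size k = 3, λ = 1.
Replication: r(k − 1) = λ(v − 1) ⇒ r·2 = 1903 − 1 = 1902 ⇒ r = 951.
Block count: bk = vr ⇒ b·3 = 1903·951 = 1809753 ⇒ b = 603251.
(Check via b = v(v − 1)/6 = 1903·1902/6 = 3619506/6 = 603251.)

r = 951, b = 603251.


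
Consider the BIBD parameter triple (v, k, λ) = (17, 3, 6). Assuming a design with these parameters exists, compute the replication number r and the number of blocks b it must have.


Any 2-(v, k, λ) BIBD satisfies two necessary conditions:
  (i)  Each point sits in r blocks, and counting incidences through any fixed point gives r(k − 1) = λ(v − 1), so r = λ(v − 1)/(k − 1).
  (ii) Total incidences bk = vr, so b = vr/k.
Step 1: r = λ(v − 1)/(k − 1) = 6·(17 − 1)/(3 − 1) = 6·16/2 = 96/2 = 48.
Step 2: b = vr/k = 17·48/3 = 816/3 = 272.
Check integrality: r = 48 ∈ Z ✓, b = 272 ∈ Z ✓.
(These identities are necessary conditions: they determine r and b for any design with these parameters, but do not by themselves prove that one exists.)

r = 48, b = 272.


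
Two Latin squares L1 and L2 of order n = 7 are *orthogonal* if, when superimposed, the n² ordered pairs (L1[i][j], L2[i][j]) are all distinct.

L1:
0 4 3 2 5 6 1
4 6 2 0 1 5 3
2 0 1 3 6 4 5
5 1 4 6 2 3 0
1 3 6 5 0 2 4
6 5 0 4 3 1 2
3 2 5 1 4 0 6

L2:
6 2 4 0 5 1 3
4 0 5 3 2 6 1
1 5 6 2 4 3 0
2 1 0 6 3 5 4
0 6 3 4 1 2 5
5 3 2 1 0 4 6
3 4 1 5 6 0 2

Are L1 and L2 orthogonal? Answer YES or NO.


Form the n² = 49 superimposed pairs (L1[i][j], L2[i][j]), row by row (rows and columns indexed from 0):
row 0: (0,6) (4,2) (3,4) (2,0) (5,5) (6,1) (1,3)
row 1: (4,4) (6,0) (2,5) (0,3) (1,2) (5,6) (3,1)
row 2: (2,1) (0,5) (1,6) (3,2) (6,4) (4,3) (5,0)
row 3: (5,2) (1,1) (4,0) (6,6) (2,3) (3,5) (0,4)
row 4: (1,0) (3,6) (6,3) (5,4) (0,1) (2,2) (4,5)
row 5: (6,5) (5,3) (0,2) (4,1) (3,0) (1,4) (2,6)
row 6: (3,3) (2,4) (5,1) (1,5) (4,6) (0,0) (6,2)
Orthogonality requires all 49 pairs distinct.
Check by first coordinate: for each symbol s of L1, list the L2 entries in the n cells where L1 = s; they must all differ.
  L1 = 0: L2 entries (in reading order) 6, 3, 5, 4, 1, 2, 0 — all 7 distinct ✓
  L1 = 1: L2 entries (in reading order) 3, 2, 6, 1, 0, 4, 5 — all 7 distinct ✓
  L1 = 2: L2 entries (in reading order) 0, 5, 1, 3, 2, 6, 4 — all 7 distinct ✓
  L1 = 3: L2 entries (in reading order) 4, 1, 2, 5, 6, 0, 3 — all 7 distinct ✓
  L1 = 4: L2 entries (in reading order) 2, 4, 3, 0, 5, 1, 6 — all 7 distinct ✓
  L1 = 5: L2 entries (in reading order) 5, 6, 0, 2, 4, 3, 1 — all 7 distinct ✓
  L1 = 6: L2 entries (in reading order) 1, 0, 4, 6, 3, 5, 2 — all 7 distinct ✓
Every symbol of L1 meets every symbol of L2 exactly once, so all 49 pairs are distinct (49 of 49).
Conclusion: YES.

YES


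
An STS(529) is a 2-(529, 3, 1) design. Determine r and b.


An STS(v) is a 2-(v, 3, 1) BIBD: block size k = 3, λ = 1.
Replication: r(k − 1) = λ(v − 1) ⇒ r·2 = 529 − 1 = 528 ⇒ r = 264.
Block count: b = v(v − 1)/6 = 529·528/6 = 279312/6 = 46552.
(Check via bk = vr: 46552·3 = 139656 = 529·264 = 139656 ✓.)

r = 264, b = 46552.


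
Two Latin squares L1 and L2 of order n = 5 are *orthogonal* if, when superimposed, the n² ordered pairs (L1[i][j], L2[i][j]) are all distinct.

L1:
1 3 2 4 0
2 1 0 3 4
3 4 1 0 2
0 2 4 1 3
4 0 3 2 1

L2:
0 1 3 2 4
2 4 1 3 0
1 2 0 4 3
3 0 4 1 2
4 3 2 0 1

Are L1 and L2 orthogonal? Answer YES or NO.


Form the n² = 25 superimposed pairs (L1[i][j], L2[i][j]), row by row (rows and columns indexed from 0):
row 0: (1,0) (3,1) (2,3) (4,2) (0,4)
row 1: (2,2) (1,4) (0,1) (3,3) (4,0)
row 2: (3,1) (4,2) (1,0) (0,4) (2,3)
row 3: (0,3) (2,0) (4,4) (1,1) (3,2)
row 4: (4,4) (0,3) (3,2) (2,0) (1,1)
Orthogonality requires all 25 pairs distinct.
But the pair (3,1) repeats: cell (0,1) has L1 = 3, L2 = 1, and cell (2,0) has L1 = 3, L2 = 1.
A repeated pair means some other pair never occurs (only 15 distinct pairs out of 25), so the squares are not orthogonal.
Conclusion: NO.

NO


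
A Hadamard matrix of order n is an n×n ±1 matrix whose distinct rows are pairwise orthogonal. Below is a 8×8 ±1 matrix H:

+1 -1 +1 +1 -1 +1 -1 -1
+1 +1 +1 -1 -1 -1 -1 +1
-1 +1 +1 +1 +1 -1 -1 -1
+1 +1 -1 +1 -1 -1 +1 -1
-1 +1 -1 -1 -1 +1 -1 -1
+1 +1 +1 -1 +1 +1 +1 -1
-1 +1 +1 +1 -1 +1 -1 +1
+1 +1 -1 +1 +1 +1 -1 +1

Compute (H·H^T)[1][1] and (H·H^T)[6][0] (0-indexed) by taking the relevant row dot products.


Row 0 of H: [1, -1, 1, 1, -1, 1, -1, -1].
Row 1 of H: [1, 1, 1, -1, -1, -1, -1, 1].
Row 6 of H: [-1, 1, 1, 1, -1, 1, -1, 1].
(H·H^T)[1][1] = Σ_j H[1][j]·H[1][j] = (1)² + (1)² + (1)² + (-1)² + (-1)² + (-1)² + (-1)² + (1)² = 1 + 1 + 1 + 1 + 1 + 1 + 1 + 1 = 8.
(H·H^T)[6][0] = Σ_j H[6][j]·H[0][j] = (-1)·(1) + (1)·(-1) + (1)·(1) + (1)·(1) + (-1)·(-1) + (1)·(1) + (-1)·(-1) + (1)·(-1) = -1 + -1 + 1 + 1 + 1 + 1 + 1 + -1 = 2.
Rows 6 and 0 are not orthogonal (dot product = 2 ≠ 0), so H is not a Hadamard matrix.

(1,1) entry = 8; (6,0) entry = 2.


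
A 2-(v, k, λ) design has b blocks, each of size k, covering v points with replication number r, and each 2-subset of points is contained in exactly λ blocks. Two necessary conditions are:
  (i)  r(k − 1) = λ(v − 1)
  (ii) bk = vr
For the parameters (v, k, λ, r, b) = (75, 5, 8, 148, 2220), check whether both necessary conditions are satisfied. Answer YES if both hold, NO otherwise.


Condition (i): r(k − 1) = 148·4 = 592; λ(v − 1) = 8·74 = 592. Match? YES.
Condition (ii): bk = 2220·5 = 11100; vr = 75·148 = 11100. Match? YES.
Both conditions hold? YES.

YES


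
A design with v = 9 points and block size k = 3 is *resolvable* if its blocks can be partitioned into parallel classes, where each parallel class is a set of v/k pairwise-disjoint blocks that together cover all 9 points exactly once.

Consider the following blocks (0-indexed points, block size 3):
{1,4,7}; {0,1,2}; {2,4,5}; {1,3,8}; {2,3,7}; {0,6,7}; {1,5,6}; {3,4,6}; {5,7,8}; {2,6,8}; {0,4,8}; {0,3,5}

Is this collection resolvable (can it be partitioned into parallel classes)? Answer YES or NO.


v = 9, block size k = 3, number of blocks = 12.
For resolvability, blocks must partition into parallel classes of size v/k = 3.
Total blocks must therefore be a multiple of 3: 12 = 3·4 + 0 ⇒ divisible ✓.
Greedy packing gives 4 candidate class(es). Each should be a full parallel class (size 3, covers all 9 points).
  Class 1 (3 blocks): {1,4,7}; {2,6,8}; {0,3,5}. Points covered: [0, 1, 2, 3, 4, 5, 6, 7, 8].
  Class 2 (3 blocks): {0,1,2}; {3,4,6}; {5,7,8}. Points covered: [0, 1, 2, 3, 4, 5, 6, 7, 8].
  Class 3 (3 blocks): {2,4,5}; {1,3,8}; {0,6,7}. Points covered: [0, 1, 2, 3, 4, 5, 6, 7, 8].
  Class 4 (3 blocks): {2,3,7}; {1,5,6}; {0,4,8}. Points covered: [0, 1, 2, 3, 4, 5, 6, 7, 8].
All classes full (size 3)? YES. All classes cover every point? YES.
Resolvable? YES.

YES


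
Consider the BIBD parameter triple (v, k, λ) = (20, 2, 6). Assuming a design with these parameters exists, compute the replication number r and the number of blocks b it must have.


Any 2-(v, k, λ) BIBD satisfies two necessary conditions:
  (i)  Each point sits in r blocks, and counting incidences through any fixed point gives r(k − 1) = λ(v − 1), so r = λ(v − 1)/(k − 1).
  (ii) Total incidences bk = vr, so b = vr/k.
Step 1: r = λ(v − 1)/(k − 1) = 6·(20 − 1)/(2 − 1) = 6·19/1 = 114/1 = 114.
Step 2: b = vr/k = 20·114/2 = 2280/2 = 1140.
Check integrality: r = 114 ∈ Z ✓, b = 1140 ∈ Z ✓.
(These identities are necessary conditions: they determine r and b for any design with these parameters, but do not by themselves prove that one exists.)

r = 114, b = 1140.


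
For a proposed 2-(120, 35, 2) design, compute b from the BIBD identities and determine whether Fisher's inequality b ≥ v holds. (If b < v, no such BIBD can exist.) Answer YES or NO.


r = λ(v − 1)/(k − 1) = 2·119/34 = 7.
b = vr/k = 120·7/35 = 24.
Fisher's inequality: b ≥ v ⇔ 24 ≥ 120? NO.

NO


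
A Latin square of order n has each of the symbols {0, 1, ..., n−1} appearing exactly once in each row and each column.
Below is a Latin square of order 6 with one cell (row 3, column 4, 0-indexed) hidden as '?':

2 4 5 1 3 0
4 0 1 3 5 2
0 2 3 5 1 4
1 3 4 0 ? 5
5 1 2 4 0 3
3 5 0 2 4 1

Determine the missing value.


Row 3 contains symbols [0, 1, 3, 4, 5] — missing [2].
Column 4 contains symbols [0, 1, 3, 4, 5] — missing [2].
The missing symbol must appear in both missing sets; intersection = [2].
Therefore the hidden value is 2.

Missing value = 2.


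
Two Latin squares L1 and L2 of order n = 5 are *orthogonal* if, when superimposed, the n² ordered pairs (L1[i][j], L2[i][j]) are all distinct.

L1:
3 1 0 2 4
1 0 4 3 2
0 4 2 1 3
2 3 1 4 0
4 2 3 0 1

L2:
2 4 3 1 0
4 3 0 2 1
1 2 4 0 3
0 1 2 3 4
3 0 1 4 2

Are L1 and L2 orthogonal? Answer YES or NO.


Form the n² = 25 superimposed pairs (L1[i][j], L2[i][j]), row by row (rows and columns indexed from 0):
row 0: (3,2) (1,4) (0,3) (2,1) (4,0)
row 1: (1,4) (0,3) (4,0) (3,2) (2,1)
row 2: (0,1) (4,2) (2,4) (1,0) (3,3)
row 3: (2,0) (3,1) (1,2) (4,3) (0,4)
row 4: (4,3) (2,0) (3,1) (0,4) (1,2)
Orthogonality requires all 25 pairs distinct.
But the pair (1,4) repeats: cell (0,1) has L1 = 1, L2 = 4, and cell (1,0) has L1 = 1, L2 = 4.
A repeated pair means some other pair never occurs (only 15 distinct pairs out of 25), so the squares are not orthogonal.
Conclusion: NO.

NO


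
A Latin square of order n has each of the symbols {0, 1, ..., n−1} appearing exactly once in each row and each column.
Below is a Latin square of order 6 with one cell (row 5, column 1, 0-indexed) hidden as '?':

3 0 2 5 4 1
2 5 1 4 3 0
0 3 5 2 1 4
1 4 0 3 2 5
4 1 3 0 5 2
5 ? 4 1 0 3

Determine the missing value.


Row 5 contains symbols [0, 1, 3, 4, 5] — missing [2].
Column 1 contains symbols [0, 1, 3, 4, 5] — missing [2].
The missing symbol must appear in both missing sets; intersection = [2].
Therefore the hidden value is 2.

Missing value = 2.


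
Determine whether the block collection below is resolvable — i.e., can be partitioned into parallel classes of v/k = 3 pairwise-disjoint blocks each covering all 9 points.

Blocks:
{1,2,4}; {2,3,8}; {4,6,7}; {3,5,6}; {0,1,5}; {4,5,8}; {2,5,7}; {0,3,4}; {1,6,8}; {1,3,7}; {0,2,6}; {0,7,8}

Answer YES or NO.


v = 9, block size k = 3, number of blocks = 12.
For resolvability, blocks must partition into parallel classes of size v/k = 3.
Total blocks must therefore be a multiple of 3: 12 = 3·4 + 0 ⇒ divisible ✓.
Greedy packing gives 4 candidate class(es). Each should be a full parallel class (size 3, covers all 9 points).
  Class 1 (3 blocks): {1,2,4}; {3,5,6}; {0,7,8}. Points covered: [0, 1, 2, 3, 4, 5, 6, 7, 8].
  Class 2 (3 blocks): {2,3,8}; {4,6,7}; {0,1,5}. Points covered: [0, 1, 2, 3, 4, 5, 6, 7, 8].
  Class 3 (3 blocks): {4,5,8}; {1,3,7}; {0,2,6}. Points covered: [0, 1, 2, 3, 4, 5, 6, 7, 8].
  Class 4 (3 blocks): {2,5,7}; {0,3,4}; {1,6,8}. Points covered: [0, 1, 2, 3, 4, 5, 6, 7, 8].
All classes full (size 3)? YES. All classes cover every point? YES.
Resolvable? YES.

YES


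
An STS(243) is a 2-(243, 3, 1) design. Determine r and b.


An STS(v) is a 2-(v, 3, 1) BIBD: block size k = 3, λ = 1.
Replication: r(k − 1) = λ(v − 1) ⇒ r·2 = 243 − 1 = 242 ⇒ r = 121.
Block count: bk = vr ⇒ b·3 = 243·121 = 29403 ⇒ b = 9801.
(Check via b = v(v − 1)/6 = 243·242/6 = 58806/6 = 9801.)

r = 121, b = 9801.


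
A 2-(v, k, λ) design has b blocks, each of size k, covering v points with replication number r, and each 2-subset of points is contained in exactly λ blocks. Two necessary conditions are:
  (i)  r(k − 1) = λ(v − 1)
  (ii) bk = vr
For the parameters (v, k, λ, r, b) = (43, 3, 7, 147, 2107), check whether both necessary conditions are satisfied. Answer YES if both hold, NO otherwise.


Condition (i): r(k − 1) = 147·2 = 294; λ(v − 1) = 7·42 = 294. Match? YES.
Condition (ii): bk = 2107·3 = 6321; vr = 43·147 = 6321. Match? YES.
Both conditions hold? YES.

YES


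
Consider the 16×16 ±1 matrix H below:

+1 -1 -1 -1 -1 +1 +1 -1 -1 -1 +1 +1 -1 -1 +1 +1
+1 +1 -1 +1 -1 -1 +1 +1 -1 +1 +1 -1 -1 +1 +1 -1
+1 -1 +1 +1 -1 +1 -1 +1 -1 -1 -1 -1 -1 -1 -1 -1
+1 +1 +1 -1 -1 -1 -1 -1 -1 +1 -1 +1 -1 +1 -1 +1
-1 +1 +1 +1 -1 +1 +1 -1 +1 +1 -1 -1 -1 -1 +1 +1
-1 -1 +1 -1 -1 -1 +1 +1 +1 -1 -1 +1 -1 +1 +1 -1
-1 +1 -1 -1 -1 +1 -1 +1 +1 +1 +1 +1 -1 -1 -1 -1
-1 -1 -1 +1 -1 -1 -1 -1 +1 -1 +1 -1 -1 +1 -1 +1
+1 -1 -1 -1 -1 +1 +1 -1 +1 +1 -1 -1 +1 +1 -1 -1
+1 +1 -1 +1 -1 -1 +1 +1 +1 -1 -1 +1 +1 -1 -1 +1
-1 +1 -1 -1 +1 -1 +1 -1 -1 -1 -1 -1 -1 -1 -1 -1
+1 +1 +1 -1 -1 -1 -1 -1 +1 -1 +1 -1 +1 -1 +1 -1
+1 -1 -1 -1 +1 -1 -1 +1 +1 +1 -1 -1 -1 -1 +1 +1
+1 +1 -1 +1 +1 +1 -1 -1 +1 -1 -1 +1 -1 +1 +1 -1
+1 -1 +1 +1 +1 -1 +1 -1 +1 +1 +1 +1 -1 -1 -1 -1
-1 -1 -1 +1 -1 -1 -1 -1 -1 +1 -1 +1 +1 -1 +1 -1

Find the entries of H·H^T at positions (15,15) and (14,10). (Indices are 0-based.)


Row 10 of H: [-1, 1, -1, -1, 1, -1, 1, -1, -1, -1, -1, -1, -1, -1, -1, -1].
Row 14 of H: [1, -1, 1, 1, 1, -1, 1, -1, 1, 1, 1, 1, -1, -1, -1, -1].
Row 15 of H: [-1, -1, -1, 1, -1, -1, -1, -1, -1, 1, -1, 1, 1, -1, 1, -1].
(H·H^T)[15][15] = Σ_j H[15][j]·H[15][j] = (-1)² + (-1)² + (-1)² + (1)² + (-1)² + (-1)² + (-1)² + (-1)² + (-1)² + (1)² + (-1)² + (1)² + (1)² + (-1)² + (1)² + (-1)² = 1 + 1 + 1 + 1 + 1 + 1 + 1 + 1 + 1 + 1 + 1 + 1 + 1 + 1 + 1 + 1 = 16.
(H·H^T)[14][10] = Σ_j H[14][j]·H[10][j] = (1)·(-1) + (-1)·(1) + (1)·(-1) + (1)·(-1) + (1)·(1) + (-1)·(-1) + (1)·(1) + (-1)·(-1) + (1)·(-1) + (1)·(-1) + (1)·(-1) + (1)·(-1) + (-1)·(-1) + (-1)·(-1) + (-1)·(-1) + (-1)·(-1) = -1 + -1 + -1 + -1 + 1 + 1 + 1 + 1 + -1 + -1 + -1 + -1 + 1 + 1 + 1 + 1 = 0.
So rows 14 and 10 are orthogonal; the diagonal entry equals n = 16.

(15,15) entry = 16; (14,10) entry = 0.


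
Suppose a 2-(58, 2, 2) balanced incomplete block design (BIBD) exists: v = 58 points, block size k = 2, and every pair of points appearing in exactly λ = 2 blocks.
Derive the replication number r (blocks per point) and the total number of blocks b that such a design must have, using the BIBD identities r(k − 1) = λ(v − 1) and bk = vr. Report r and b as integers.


Any 2-(v, k, λ) BIBD satisfies two necessary conditions:
  (i)  Each point sits in r blocks, and counting incidences through any fixed point gives r(k − 1) = λ(v − 1), so r = λ(v − 1)/(k − 1).
  (ii) Total incidences bk = vr, so b = vr/k.
Step 1: r = λ(v − 1)/(k − 1) = 2·(58 − 1)/(2 − 1) = 2·57/1 = 114/1 = 114.
Step 2: b = vr/k = 58·114/2 = 6612/2 = 3306.
Check integrality: r = 114 ∈ Z ✓, b = 3306 ∈ Z ✓.
(These identities are necessary conditions: they determine r and b for any design with these parameters, but do not by themselves prove that one exists.)

r = 114, b = 3306.


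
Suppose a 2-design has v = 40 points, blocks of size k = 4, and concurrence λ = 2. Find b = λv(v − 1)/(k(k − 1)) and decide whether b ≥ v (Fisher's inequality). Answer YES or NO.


b = λv(v − 1)/(k(k − 1)) = 2·40·39/(4·3) = 3120/12 = 260.
Compare with v = 40: b ≥ v, so Fisher's inequality holds.

YES


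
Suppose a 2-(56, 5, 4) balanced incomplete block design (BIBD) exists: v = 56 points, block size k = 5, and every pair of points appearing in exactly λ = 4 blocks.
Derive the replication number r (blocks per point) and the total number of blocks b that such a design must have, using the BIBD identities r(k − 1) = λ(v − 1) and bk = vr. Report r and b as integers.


Any 2-(v, k, λ) BIBD satisfies two necessary conditions:
  (i)  Each point sits in r blocks, and counting incidences through any fixed point gives r(k − 1) = λ(v − 1), so r = λ(v − 1)/(k − 1).
  (ii) Total incidences bk = vr, so b = vr/k.
Step 1: r = λ(v − 1)/(k − 1) = 4·(56 − 1)/(5 − 1) = 4·55/4 = 220/4 = 55.
Step 2: b = vr/k = 56·55/5 = 3080/5 = 616.
Check integrality: r = 55 ∈ Z ✓, b = 616 ∈ Z ✓.
(These identities are necessary conditions: they determine r and b for any design with these parameters, but do not by themselves prove that one exists.)

r = 55, b = 616.


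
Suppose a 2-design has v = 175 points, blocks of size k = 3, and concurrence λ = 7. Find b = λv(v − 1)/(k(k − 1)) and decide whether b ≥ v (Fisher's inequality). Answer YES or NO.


r = λ(v − 1)/(k − 1) = 7·174/2 = 609.
b = vr/k = 175·609/3 = 35525.
Fisher's inequality: b ≥ v ⇔ 35525 ≥ 175? YES.

YES


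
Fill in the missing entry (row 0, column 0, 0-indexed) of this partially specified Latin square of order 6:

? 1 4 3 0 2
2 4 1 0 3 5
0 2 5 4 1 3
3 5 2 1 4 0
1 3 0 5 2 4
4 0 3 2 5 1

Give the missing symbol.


Row 0 contains symbols [0, 1, 2, 3, 4] — missing [5].
Column 0 contains symbols [0, 1, 2, 3, 4] — missing [5].
The missing symbol must appear in both missing sets; intersection = [5].
Therefore the hidden value is 5.

Missing value = 5.


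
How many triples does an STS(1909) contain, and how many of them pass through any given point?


An STS(v) is a 2-(v, 3, 1) BIBD: block size k = 3, λ = 1.
Replication: r(k − 1) = λ(v − 1) ⇒ r·2 = 1909 − 1 = 1908 ⇒ r = 954.
Block count: b = v(v − 1)/6 = 1909·1908/6 = 3642372/6 = 607062.
(Check via bk = vr: 607062·3 = 1821186 = 1909·954 = 1821186 ✓.)

r = 954, b = 607062.


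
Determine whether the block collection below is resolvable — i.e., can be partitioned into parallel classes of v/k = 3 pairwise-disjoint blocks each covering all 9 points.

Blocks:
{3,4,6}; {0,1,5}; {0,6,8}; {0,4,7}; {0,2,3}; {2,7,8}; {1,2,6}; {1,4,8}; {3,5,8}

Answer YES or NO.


v = 9, block size k = 3, number of blocks = 9.
For resolvability, blocks must partition into parallel classes of size v/k = 3.
Total blocks must therefore be a multiple of 3: 9 = 3·3 + 0 ⇒ divisible ✓.
Consider block {0,6,8}. It intersects every other block in the collection, so no parallel class of size 3 can contain it.
Since every block must belong to some parallel class in a resolution, the collection cannot be partitioned into parallel classes.
Resolvable? NO.

NO


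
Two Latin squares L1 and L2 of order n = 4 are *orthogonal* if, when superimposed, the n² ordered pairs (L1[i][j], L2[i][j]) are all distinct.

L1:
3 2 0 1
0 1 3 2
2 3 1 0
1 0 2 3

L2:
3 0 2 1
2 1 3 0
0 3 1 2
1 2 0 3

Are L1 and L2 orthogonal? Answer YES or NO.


Form the n² = 16 superimposed pairs (L1[i][j], L2[i][j]), row by row (rows and columns indexed from 0):
row 0: (3,3) (2,0) (0,2) (1,1)
row 1: (0,2) (1,1) (3,3) (2,0)
row 2: (2,0) (3,3) (1,1) (0,2)
row 3: (1,1) (0,2) (2,0) (3,3)
Orthogonality requires all 16 pairs distinct.
But the pair (0,2) repeats: cell (0,2) has L1 = 0, L2 = 2, and cell (1,0) has L1 = 0, L2 = 2.
A repeated pair means some other pair never occurs (only 4 distinct pairs out of 16), so the squares are not orthogonal.
Conclusion: NO.

NO
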